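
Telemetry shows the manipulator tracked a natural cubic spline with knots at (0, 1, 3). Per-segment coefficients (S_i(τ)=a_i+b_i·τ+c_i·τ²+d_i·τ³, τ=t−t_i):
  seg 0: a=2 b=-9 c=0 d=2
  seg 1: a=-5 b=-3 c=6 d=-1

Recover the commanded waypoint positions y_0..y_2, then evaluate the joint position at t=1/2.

y_0 = S_0(0) = a_0 = 2
y_1 = S_1(0) = a_1 = -5
y_2 = S_1(2) = 5
t_q=1/2 is in segment 0 (τ=1/2); S_0(τ)=-9/4

y_0=2 y_1=-5 y_2=5
S(1/2) = -9/4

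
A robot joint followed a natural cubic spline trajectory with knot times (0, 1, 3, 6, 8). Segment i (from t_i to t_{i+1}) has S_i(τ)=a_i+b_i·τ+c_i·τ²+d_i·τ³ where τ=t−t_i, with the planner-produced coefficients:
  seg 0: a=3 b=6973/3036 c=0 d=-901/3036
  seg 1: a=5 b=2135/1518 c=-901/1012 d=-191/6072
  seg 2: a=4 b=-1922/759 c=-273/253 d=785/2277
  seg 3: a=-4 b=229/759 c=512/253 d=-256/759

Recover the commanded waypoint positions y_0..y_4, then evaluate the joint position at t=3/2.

y_0=3 y_1=5 y_2=4 y_3=-4 y_4=2
S(3/2) = 88679/16192

y_0 = S_0(0) = a_0 = 3
y_1 = S_1(0) = a_1 = 5
y_2 = S_2(0) = a_2 = 4
y_3 = S_3(0) = a_3 = -4
y_4 = S_3(2) = 2
t_q=3/2 is in segment 1 (τ=1/2); S_1(τ)=88679/16192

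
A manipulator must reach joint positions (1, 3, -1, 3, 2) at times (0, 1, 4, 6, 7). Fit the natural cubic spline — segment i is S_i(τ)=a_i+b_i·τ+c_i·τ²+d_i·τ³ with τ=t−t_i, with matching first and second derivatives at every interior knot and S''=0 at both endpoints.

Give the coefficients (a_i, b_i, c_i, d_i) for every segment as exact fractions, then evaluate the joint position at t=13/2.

  seg 0: a=1 b=1579/591 c=0 d=-397/591
  seg 1: a=3 b=388/591 c=-397/197 d=799/1773
  seg 2: a=-1 b=433/591 c=402/197 d=-1663/2364
  seg 3: a=3 b=268/591 c=-859/394 d=859/1182
S(13/2) = 8739/3152

Δ: Δ0=2, Δ1=-4/3, Δ2=2, Δ3=-1
row 1: diag=8, rhs=-20; c'=3/8, d'=-5/2
row 2: denom=10−3·3/8=71/8; d'=(20−3·-5/2)/(71/8)=220/71
row 3: denom=6−2·16/71=394/71; d'=(-18−2·220/71)/(394/71)=-859/197
back: M3=-859/197
back: M2=220/71−16/71·-859/197=804/197
back: M1=-5/2−3/8·804/197=-794/197
M: M0=0, M1=-794/197, M2=804/197, M3=-859/197, M4=0
seg 0: a=1, c=M0/2=0, d=(M1−M0)/(6·1)=-397/591, b=Δ0−h0·(2M0+M1)/6=1579/591
seg 1: a=3, c=M1/2=-397/197, d=(M2−M1)/(6·3)=799/1773, b=Δ1−h1·(2M1+M2)/6=388/591
seg 2: a=-1, c=M2/2=402/197, d=(M3−M2)/(6·2)=-1663/2364, b=Δ2−h2·(2M2+M3)/6=433/591
seg 3: a=3, c=M3/2=-859/394, d=(M4−M3)/(6·1)=859/1182, b=Δ3−h3·(2M3+M4)/6=268/591
t_q=13/2 → seg 3, τ=1/2; S=3+268/591·τ+-859/394·τ²+859/1182·τ³=8739/3152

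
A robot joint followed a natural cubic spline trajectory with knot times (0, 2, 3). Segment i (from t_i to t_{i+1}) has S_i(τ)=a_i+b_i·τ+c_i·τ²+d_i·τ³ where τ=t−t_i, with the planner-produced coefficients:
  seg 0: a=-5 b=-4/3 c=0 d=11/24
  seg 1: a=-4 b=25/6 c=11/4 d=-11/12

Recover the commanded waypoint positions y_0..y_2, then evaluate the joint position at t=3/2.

y_0 = S_0(0) = a_0 = -5
y_1 = S_1(0) = a_1 = -4
y_2 = S_1(1) = 2
t_q=3/2 is in segment 0 (τ=3/2); S_0(τ)=-349/64

y_0=-5 y_1=-4 y_2=2
S(3/2) = -349/64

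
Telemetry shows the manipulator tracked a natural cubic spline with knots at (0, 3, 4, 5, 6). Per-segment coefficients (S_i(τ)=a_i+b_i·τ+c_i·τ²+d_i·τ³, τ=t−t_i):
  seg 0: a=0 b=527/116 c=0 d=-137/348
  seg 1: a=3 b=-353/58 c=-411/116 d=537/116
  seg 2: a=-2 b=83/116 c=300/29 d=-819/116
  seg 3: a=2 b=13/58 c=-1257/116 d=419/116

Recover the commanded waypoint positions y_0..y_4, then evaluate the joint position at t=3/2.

y_0=0 y_1=3 y_2=-2 y_3=2 y_4=-5
S(3/2) = 5091/928

y_0 = S_0(0) = a_0 = 0
y_1 = S_1(0) = a_1 = 3
y_2 = S_2(0) = a_2 = -2
y_3 = S_3(0) = a_3 = 2
y_4 = S_3(1) = -5
t_q=3/2 is in segment 0 (τ=3/2); S_0(τ)=5091/928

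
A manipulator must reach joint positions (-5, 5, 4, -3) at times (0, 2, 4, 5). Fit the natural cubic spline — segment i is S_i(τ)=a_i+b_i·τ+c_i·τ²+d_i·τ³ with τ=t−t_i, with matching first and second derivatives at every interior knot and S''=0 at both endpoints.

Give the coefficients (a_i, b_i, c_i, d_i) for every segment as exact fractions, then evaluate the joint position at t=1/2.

  seg 0: a=-5 b=65/11 c=0 d=-5/22
  seg 1: a=5 b=35/11 c=-15/11 d=-21/88
  seg 2: a=4 b=-113/22 c=-123/44 d=41/44
S(1/2) = -365/176

Δ: Δ0=5, Δ1=-1/2, Δ2=-7
row 1: diag=8, rhs=-33; c'=1/4, d'=-33/8
row 2: denom=6−2·1/4=11/2; d'=(-39−2·-33/8)/(11/2)=-123/22
back: M2=-123/22
back: M1=-33/8−1/4·-123/22=-30/11
M: M0=0, M1=-30/11, M2=-123/22, M3=0
seg 0: a=-5, c=M0/2=0, d=(M1−M0)/(6·2)=-5/22, b=Δ0−h0·(2M0+M1)/6=65/11
seg 1: a=5, c=M1/2=-15/11, d=(M2−M1)/(6·2)=-21/88, b=Δ1−h1·(2M1+M2)/6=35/11
seg 2: a=4, c=M2/2=-123/44, d=(M3−M2)/(6·1)=41/44, b=Δ2−h2·(2M2+M3)/6=-113/22
t_q=1/2 → seg 0, τ=1/2; S=-5+65/11·τ+0·τ²+-5/22·τ³=-365/176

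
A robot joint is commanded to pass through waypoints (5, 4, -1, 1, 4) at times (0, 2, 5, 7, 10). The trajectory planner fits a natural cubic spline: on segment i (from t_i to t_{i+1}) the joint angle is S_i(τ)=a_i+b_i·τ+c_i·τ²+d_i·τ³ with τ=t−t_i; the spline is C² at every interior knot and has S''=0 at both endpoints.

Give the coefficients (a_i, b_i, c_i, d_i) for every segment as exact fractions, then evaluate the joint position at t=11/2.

  seg 0: a=5 b=-17/290 c=0 d=-16/145
  seg 1: a=4 b=-401/290 c=-96/145 d=1481/7830
  seg 2: a=-1 b=-36/145 c=181/174 d=-181/870
  seg 3: a=1 b=616/435 c=-181/870 d=181/7830
S(11/2) = -413/464

Δ: Δ0=-1/2, Δ1=-5/3, Δ2=1, Δ3=1
row 1: diag=10, rhs=-7; c'=3/10, d'=-7/10
row 2: denom=10−3·3/10=91/10; d'=(16−3·-7/10)/(91/10)=181/91
row 3: denom=10−2·20/91=870/91; d'=(0−2·181/91)/(870/91)=-181/435
back: M3=-181/435
back: M2=181/91−20/91·-181/435=181/87
back: M1=-7/10−3/10·181/87=-192/145
M: M0=0, M1=-192/145, M2=181/87, M3=-181/435, M4=0
seg 0: a=5, c=M0/2=0, d=(M1−M0)/(6·2)=-16/145, b=Δ0−h0·(2M0+M1)/6=-17/290
seg 1: a=4, c=M1/2=-96/145, d=(M2−M1)/(6·3)=1481/7830, b=Δ1−h1·(2M1+M2)/6=-401/290
seg 2: a=-1, c=M2/2=181/174, d=(M3−M2)/(6·2)=-181/870, b=Δ2−h2·(2M2+M3)/6=-36/145
seg 3: a=1, c=M3/2=-181/870, d=(M4−M3)/(6·3)=181/7830, b=Δ3−h3·(2M3+M4)/6=616/435
t_q=11/2 → seg 2, τ=1/2; S=-1+-36/145·τ+181/174·τ²+-181/870·τ³=-413/464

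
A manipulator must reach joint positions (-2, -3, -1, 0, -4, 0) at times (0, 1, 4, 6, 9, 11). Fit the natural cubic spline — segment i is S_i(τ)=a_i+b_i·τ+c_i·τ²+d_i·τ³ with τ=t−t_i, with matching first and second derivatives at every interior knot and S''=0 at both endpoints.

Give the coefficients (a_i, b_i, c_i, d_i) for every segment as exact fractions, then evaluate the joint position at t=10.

  seg 0: a=-2 b=-14933/12282 c=0 d=2651/12282
  seg 1: a=-3 b=-3490/6141 c=2651/4094 d=-2897/36846
  seg 2: a=-1 b=14665/12282 c=-123/2047 d=-881/6141
  seg 3: a=0 b=-9431/12282 c=-1885/2047 d=8995/36846
  seg 4: a=-4 b=1832/6141 c=5225/4094 d=-5225/24564
S(10) = -21601/8188

Δ: Δ0=-1, Δ1=2/3, Δ2=1/2, Δ3=-4/3, Δ4=2
row 1: diag=8, rhs=10; c'=3/8, d'=5/4
row 2: denom=10−3·3/8=71/8; d'=(-1−3·5/4)/(71/8)=-38/71
row 3: denom=10−2·16/71=678/71; d'=(-11−2·-38/71)/(678/71)=-235/226
row 4: denom=10−3·71/226=2047/226; d'=(20−3·-235/226)/(2047/226)=5225/2047
back: M4=5225/2047
back: M3=-235/226−71/226·5225/2047=-3770/2047
back: M2=-38/71−16/71·-3770/2047=-246/2047
back: M1=5/4−3/8·-246/2047=2651/2047
M: M0=0, M1=2651/2047, M2=-246/2047, M3=-3770/2047, M4=5225/2047, M5=0
seg 0: a=-2, c=M0/2=0, d=(M1−M0)/(6·1)=2651/12282, b=Δ0−h0·(2M0+M1)/6=-14933/12282
seg 1: a=-3, c=M1/2=2651/4094, d=(M2−M1)/(6·3)=-2897/36846, b=Δ1−h1·(2M1+M2)/6=-3490/6141
seg 2: a=-1, c=M2/2=-123/2047, d=(M3−M2)/(6·2)=-881/6141, b=Δ2−h2·(2M2+M3)/6=14665/12282
seg 3: a=0, c=M3/2=-1885/2047, d=(M4−M3)/(6·3)=8995/36846, b=Δ3−h3·(2M3+M4)/6=-9431/12282
seg 4: a=-4, c=M4/2=5225/4094, d=(M5−M4)/(6·2)=-5225/24564, b=Δ4−h4·(2M4+M5)/6=1832/6141
t_q=10 → seg 4, τ=1; S=-4+1832/6141·τ+5225/4094·τ²+-5225/24564·τ³=-21601/8188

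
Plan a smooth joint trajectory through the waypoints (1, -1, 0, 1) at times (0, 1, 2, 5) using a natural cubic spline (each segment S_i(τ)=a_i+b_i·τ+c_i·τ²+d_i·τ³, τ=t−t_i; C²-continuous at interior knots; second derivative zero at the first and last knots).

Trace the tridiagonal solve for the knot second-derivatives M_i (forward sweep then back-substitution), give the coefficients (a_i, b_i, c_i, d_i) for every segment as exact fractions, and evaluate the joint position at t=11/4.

Δ: Δ0=-2, Δ1=1, Δ2=1/3
row 1: diag=4, rhs=18; c'=1/4, d'=9/2
row 2: denom=8−1·1/4=31/4; d'=(-4−1·9/2)/(31/4)=-34/31
back: M2=-34/31
back: M1=9/2−1/4·-34/31=148/31
M: M0=0, M1=148/31, M2=-34/31, M3=0
seg 0: a=1, c=M0/2=0, d=(M1−M0)/(6·1)=74/93, b=Δ0−h0·(2M0+M1)/6=-260/93
seg 1: a=-1, c=M1/2=74/31, d=(M2−M1)/(6·1)=-91/93, b=Δ1−h1·(2M1+M2)/6=-38/93
seg 2: a=0, c=M2/2=-17/31, d=(M3−M2)/(6·3)=17/279, b=Δ2−h2·(2M2+M3)/6=133/93
t_q=11/4 → seg 2, τ=3/4; S=0+133/93·τ+-17/31·τ²+17/279·τ³=1567/1984

  seg 0: a=1 b=-260/93 c=0 d=74/93
  seg 1: a=-1 b=-38/93 c=74/31 d=-91/93
  seg 2: a=0 b=133/93 c=-17/31 d=17/279
S(11/4) = 1567/1984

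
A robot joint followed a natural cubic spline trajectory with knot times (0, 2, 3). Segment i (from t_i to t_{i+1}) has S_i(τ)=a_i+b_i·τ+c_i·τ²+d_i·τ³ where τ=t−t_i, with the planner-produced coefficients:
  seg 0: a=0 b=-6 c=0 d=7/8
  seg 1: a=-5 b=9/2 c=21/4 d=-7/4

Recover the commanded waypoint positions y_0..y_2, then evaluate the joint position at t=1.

y_0 = S_0(0) = a_0 = 0
y_1 = S_1(0) = a_1 = -5
y_2 = S_1(1) = 3
t_q=1 is in segment 0 (τ=1); S_0(τ)=-41/8

y_0=0 y_1=-5 y_2=3
S(1) = -41/8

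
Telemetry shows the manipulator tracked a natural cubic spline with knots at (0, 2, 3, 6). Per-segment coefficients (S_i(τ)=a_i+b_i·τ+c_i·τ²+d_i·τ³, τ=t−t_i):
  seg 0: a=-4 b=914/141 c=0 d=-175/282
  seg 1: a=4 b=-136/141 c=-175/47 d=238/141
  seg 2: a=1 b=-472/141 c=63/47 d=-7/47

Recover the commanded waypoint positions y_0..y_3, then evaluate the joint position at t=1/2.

y_0 = S_0(0) = a_0 = -4
y_1 = S_1(0) = a_1 = 4
y_2 = S_2(0) = a_2 = 1
y_3 = S_2(3) = -1
t_q=1/2 is in segment 0 (τ=1/2); S_0(τ)=-629/752

y_0=-4 y_1=4 y_2=1 y_3=-1
S(1/2) = -629/752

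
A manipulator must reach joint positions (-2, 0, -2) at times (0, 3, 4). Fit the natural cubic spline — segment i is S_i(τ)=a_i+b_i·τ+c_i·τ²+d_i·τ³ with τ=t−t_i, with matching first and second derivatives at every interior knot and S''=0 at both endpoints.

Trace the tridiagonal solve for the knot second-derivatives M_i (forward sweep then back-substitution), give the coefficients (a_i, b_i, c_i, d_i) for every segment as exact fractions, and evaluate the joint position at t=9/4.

Δ: Δ0=2/3, Δ1=-2
row 1: diag=8, rhs=-16; c'=1/8, d'=-2
back: M1=-2
M: M0=0, M1=-2, M2=0
seg 0: a=-2, c=M0/2=0, d=(M1−M0)/(6·3)=-1/9, b=Δ0−h0·(2M0+M1)/6=5/3
seg 1: a=0, c=M1/2=-1, d=(M2−M1)/(6·1)=1/3, b=Δ1−h1·(2M1+M2)/6=-4/3
t_q=9/4 → seg 0, τ=9/4; S=-2+5/3·τ+0·τ²+-1/9·τ³=31/64

  seg 0: a=-2 b=5/3 c=0 d=-1/9
  seg 1: a=0 b=-4/3 c=-1 d=1/3
S(9/4) = 31/64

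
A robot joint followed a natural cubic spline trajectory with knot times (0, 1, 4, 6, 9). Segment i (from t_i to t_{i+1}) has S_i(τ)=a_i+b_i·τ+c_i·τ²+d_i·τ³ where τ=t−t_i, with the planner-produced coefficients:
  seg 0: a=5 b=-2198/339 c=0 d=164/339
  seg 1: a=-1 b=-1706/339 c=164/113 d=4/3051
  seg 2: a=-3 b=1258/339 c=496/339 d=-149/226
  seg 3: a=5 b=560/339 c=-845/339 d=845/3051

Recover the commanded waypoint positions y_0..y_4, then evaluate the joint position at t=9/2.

y_0 = S_0(0) = a_0 = 5
y_1 = S_1(0) = a_1 = -1
y_2 = S_2(0) = a_2 = -3
y_3 = S_3(0) = a_3 = 5
y_4 = S_3(3) = -5
t_q=9/2 is in segment 2 (τ=1/2); S_2(τ)=-1557/1808

y_0=5 y_1=-1 y_2=-3 y_3=5 y_4=-5
S(9/2) = -1557/1808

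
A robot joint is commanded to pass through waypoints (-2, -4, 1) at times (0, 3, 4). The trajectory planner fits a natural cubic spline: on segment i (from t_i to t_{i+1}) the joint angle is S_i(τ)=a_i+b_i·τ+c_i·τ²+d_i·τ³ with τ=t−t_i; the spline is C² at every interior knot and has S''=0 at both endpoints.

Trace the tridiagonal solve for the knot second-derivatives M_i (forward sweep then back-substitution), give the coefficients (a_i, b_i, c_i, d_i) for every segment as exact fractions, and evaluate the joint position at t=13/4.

Δ: Δ0=-2/3, Δ1=5
row 1: diag=8, rhs=34; c'=1/8, d'=17/4
back: M1=17/4
M: M0=0, M1=17/4, M2=0
seg 0: a=-2, c=M0/2=0, d=(M1−M0)/(6·3)=17/72, b=Δ0−h0·(2M0+M1)/6=-67/24
seg 1: a=-4, c=M1/2=17/8, d=(M2−M1)/(6·1)=-17/24, b=Δ1−h1·(2M1+M2)/6=43/12
t_q=13/4 → seg 1, τ=1/4; S=-4+43/12·τ+17/8·τ²+-17/24·τ³=-1527/512

  seg 0: a=-2 b=-67/24 c=0 d=17/72
  seg 1: a=-4 b=43/12 c=17/8 d=-17/24
S(13/4) = -1527/512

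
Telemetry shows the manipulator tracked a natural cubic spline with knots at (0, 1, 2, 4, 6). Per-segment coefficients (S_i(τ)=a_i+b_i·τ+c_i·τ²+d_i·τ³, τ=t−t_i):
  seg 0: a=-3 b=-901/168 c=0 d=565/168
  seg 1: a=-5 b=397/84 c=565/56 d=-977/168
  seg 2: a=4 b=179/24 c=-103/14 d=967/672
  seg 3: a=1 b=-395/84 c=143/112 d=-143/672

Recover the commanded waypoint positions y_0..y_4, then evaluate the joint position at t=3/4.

y_0=-3 y_1=-5 y_2=4 y_3=1 y_4=-5
S(3/4) = -2869/512

y_0 = S_0(0) = a_0 = -3
y_1 = S_1(0) = a_1 = -5
y_2 = S_2(0) = a_2 = 4
y_3 = S_3(0) = a_3 = 1
y_4 = S_3(2) = -5
t_q=3/4 is in segment 0 (τ=3/4); S_0(τ)=-2869/512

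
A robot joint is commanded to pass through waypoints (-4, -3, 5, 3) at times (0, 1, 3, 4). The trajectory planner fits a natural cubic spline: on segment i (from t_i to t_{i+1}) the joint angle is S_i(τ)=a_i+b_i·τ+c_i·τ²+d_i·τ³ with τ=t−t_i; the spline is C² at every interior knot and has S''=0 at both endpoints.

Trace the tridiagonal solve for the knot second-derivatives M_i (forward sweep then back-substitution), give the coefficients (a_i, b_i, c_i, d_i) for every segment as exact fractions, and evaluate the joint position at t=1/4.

  seg 0: a=-4 b=1/16 c=0 d=15/16
  seg 1: a=-3 b=23/8 c=45/16 d=-9/8
  seg 2: a=5 b=5/8 c=-63/16 d=21/16
S(1/4) = -4065/1024

Δ: Δ0=1, Δ1=4, Δ2=-2
row 1: diag=6, rhs=18; c'=1/3, d'=3
row 2: denom=6−2·1/3=16/3; d'=(-36−2·3)/(16/3)=-63/8
back: M2=-63/8
back: M1=3−1/3·-63/8=45/8
M: M0=0, M1=45/8, M2=-63/8, M3=0
seg 0: a=-4, c=M0/2=0, d=(M1−M0)/(6·1)=15/16, b=Δ0−h0·(2M0+M1)/6=1/16
seg 1: a=-3, c=M1/2=45/16, d=(M2−M1)/(6·2)=-9/8, b=Δ1−h1·(2M1+M2)/6=23/8
seg 2: a=5, c=M2/2=-63/16, d=(M3−M2)/(6·1)=21/16, b=Δ2−h2·(2M2+M3)/6=5/8
t_q=1/4 → seg 0, τ=1/4; S=-4+1/16·τ+0·τ²+15/16·τ³=-4065/1024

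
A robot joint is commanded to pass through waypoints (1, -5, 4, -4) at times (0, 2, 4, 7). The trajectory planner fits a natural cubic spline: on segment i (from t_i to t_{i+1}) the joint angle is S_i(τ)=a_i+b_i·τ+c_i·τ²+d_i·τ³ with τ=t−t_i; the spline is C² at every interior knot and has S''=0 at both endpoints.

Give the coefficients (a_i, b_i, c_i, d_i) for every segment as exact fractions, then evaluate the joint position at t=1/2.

  seg 0: a=1 b=-305/57 c=0 d=67/114
  seg 1: a=-5 b=97/57 c=67/19 d=-485/456
  seg 2: a=4 b=347/114 c=-217/76 d=217/684
S(1/2) = -487/304

Δ: Δ0=-3, Δ1=9/2, Δ2=-8/3
row 1: diag=8, rhs=45; c'=1/4, d'=45/8
row 2: denom=10−2·1/4=19/2; d'=(-43−2·45/8)/(19/2)=-217/38
back: M2=-217/38
back: M1=45/8−1/4·-217/38=134/19
M: M0=0, M1=134/19, M2=-217/38, M3=0
seg 0: a=1, c=M0/2=0, d=(M1−M0)/(6·2)=67/114, b=Δ0−h0·(2M0+M1)/6=-305/57
seg 1: a=-5, c=M1/2=67/19, d=(M2−M1)/(6·2)=-485/456, b=Δ1−h1·(2M1+M2)/6=97/57
seg 2: a=4, c=M2/2=-217/76, d=(M3−M2)/(6·3)=217/684, b=Δ2−h2·(2M2+M3)/6=347/114
t_q=1/2 → seg 0, τ=1/2; S=1+-305/57·τ+0·τ²+67/114·τ³=-487/304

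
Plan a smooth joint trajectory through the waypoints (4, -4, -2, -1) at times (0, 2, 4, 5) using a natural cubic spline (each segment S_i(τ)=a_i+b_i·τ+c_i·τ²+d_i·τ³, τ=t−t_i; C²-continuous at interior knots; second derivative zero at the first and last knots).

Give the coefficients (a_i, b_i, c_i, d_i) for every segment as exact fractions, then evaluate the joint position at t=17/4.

Δ: Δ0=-4, Δ1=1, Δ2=1
row 1: diag=8, rhs=30; c'=1/4, d'=15/4
row 2: denom=6−2·1/4=11/2; d'=(0−2·15/4)/(11/2)=-15/11
back: M2=-15/11
back: M1=15/4−1/4·-15/11=45/11
M: M0=0, M1=45/11, M2=-15/11, M3=0
seg 0: a=4, c=M0/2=0, d=(M1−M0)/(6·2)=15/44, b=Δ0−h0·(2M0+M1)/6=-59/11
seg 1: a=-4, c=M1/2=45/22, d=(M2−M1)/(6·2)=-5/11, b=Δ1−h1·(2M1+M2)/6=-14/11
seg 2: a=-2, c=M2/2=-15/22, d=(M3−M2)/(6·1)=5/22, b=Δ2−h2·(2M2+M3)/6=16/11
t_q=17/4 → seg 2, τ=1/4; S=-2+16/11·τ+-15/22·τ²+5/22·τ³=-2359/1408

  seg 0: a=4 b=-59/11 c=0 d=15/44
  seg 1: a=-4 b=-14/11 c=45/22 d=-5/11
  seg 2: a=-2 b=16/11 c=-15/22 d=5/22
S(17/4) = -2359/1408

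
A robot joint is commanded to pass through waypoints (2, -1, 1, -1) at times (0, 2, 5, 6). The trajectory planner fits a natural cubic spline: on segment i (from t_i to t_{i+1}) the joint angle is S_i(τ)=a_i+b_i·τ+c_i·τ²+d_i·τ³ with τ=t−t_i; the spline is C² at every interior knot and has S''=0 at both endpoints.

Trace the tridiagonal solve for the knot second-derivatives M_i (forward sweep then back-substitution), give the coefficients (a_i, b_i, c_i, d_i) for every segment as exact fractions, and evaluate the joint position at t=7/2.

  seg 0: a=2 b=-943/426 c=0 d=38/213
  seg 1: a=-1 b=-31/426 c=76/71 d=-39/142
  seg 2: a=1 b=-227/213 c=-199/142 d=199/426
S(7/2) = 423/1136

Δ: Δ0=-3/2, Δ1=2/3, Δ2=-2
row 1: diag=10, rhs=13; c'=3/10, d'=13/10
row 2: denom=8−3·3/10=71/10; d'=(-16−3·13/10)/(71/10)=-199/71
back: M2=-199/71
back: M1=13/10−3/10·-199/71=152/71
M: M0=0, M1=152/71, M2=-199/71, M3=0
seg 0: a=2, c=M0/2=0, d=(M1−M0)/(6·2)=38/213, b=Δ0−h0·(2M0+M1)/6=-943/426
seg 1: a=-1, c=M1/2=76/71, d=(M2−M1)/(6·3)=-39/142, b=Δ1−h1·(2M1+M2)/6=-31/426
seg 2: a=1, c=M2/2=-199/142, d=(M3−M2)/(6·1)=199/426, b=Δ2−h2·(2M2+M3)/6=-227/213
t_q=7/2 → seg 1, τ=3/2; S=-1+-31/426·τ+76/71·τ²+-39/142·τ³=423/1136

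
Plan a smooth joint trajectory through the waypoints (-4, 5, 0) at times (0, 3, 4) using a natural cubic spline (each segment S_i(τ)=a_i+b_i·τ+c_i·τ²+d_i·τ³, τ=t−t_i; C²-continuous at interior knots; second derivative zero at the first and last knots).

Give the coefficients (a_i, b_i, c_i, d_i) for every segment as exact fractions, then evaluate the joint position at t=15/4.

  seg 0: a=-4 b=6 c=0 d=-1/3
  seg 1: a=5 b=-3 c=-3 d=1
S(15/4) = 95/64

Δ: Δ0=3, Δ1=-5
row 1: diag=8, rhs=-48; c'=1/8, d'=-6
back: M1=-6
M: M0=0, M1=-6, M2=0
seg 0: a=-4, c=M0/2=0, d=(M1−M0)/(6·3)=-1/3, b=Δ0−h0·(2M0+M1)/6=6
seg 1: a=5, c=M1/2=-3, d=(M2−M1)/(6·1)=1, b=Δ1−h1·(2M1+M2)/6=-3
t_q=15/4 → seg 1, τ=3/4; S=5+-3·τ+-3·τ²+1·τ³=95/64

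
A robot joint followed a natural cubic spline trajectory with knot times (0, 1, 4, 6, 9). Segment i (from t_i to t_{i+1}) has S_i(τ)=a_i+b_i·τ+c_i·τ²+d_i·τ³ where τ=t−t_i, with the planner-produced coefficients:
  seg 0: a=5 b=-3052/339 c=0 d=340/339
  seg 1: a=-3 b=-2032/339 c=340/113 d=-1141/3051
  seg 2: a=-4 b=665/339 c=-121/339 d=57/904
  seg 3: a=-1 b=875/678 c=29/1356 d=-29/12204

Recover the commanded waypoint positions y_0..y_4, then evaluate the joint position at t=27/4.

y_0=5 y_1=-3 y_2=-4 y_3=-1 y_4=3
S(27/4) = -609/28928

y_0 = S_0(0) = a_0 = 5
y_1 = S_1(0) = a_1 = -3
y_2 = S_2(0) = a_2 = -4
y_3 = S_3(0) = a_3 = -1
y_4 = S_3(3) = 3
t_q=27/4 is in segment 3 (τ=3/4); S_3(τ)=-609/28928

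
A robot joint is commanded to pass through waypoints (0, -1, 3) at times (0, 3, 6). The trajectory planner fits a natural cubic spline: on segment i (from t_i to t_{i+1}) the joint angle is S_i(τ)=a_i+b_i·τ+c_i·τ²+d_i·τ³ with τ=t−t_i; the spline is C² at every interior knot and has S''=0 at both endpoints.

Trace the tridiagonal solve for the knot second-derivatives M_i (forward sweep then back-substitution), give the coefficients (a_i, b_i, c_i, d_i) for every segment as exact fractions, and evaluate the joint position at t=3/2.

  seg 0: a=0 b=-3/4 c=0 d=5/108
  seg 1: a=-1 b=1/2 c=5/12 d=-5/108
S(3/2) = -31/32

Δ: Δ0=-1/3, Δ1=4/3
row 1: diag=12, rhs=10; c'=1/4, d'=5/6
back: M1=5/6
M: M0=0, M1=5/6, M2=0
seg 0: a=0, c=M0/2=0, d=(M1−M0)/(6·3)=5/108, b=Δ0−h0·(2M0+M1)/6=-3/4
seg 1: a=-1, c=M1/2=5/12, d=(M2−M1)/(6·3)=-5/108, b=Δ1−h1·(2M1+M2)/6=1/2
t_q=3/2 → seg 0, τ=3/2; S=0+-3/4·τ+0·τ²+5/108·τ³=-31/32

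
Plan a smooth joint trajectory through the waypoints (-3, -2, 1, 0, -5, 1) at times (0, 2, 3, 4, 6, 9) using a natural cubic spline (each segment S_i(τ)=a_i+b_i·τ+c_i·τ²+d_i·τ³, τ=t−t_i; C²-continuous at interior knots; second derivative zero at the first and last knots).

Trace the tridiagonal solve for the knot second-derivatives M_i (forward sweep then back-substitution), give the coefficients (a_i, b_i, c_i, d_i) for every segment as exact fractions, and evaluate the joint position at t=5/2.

  seg 0: a=-3 b=-214/307 c=0 d=735/2456
  seg 1: a=-2 b=1777/614 c=2205/1228 d=-2075/1228
  seg 2: a=1 b=1739/1228 c=-1005/307 d=1053/1228
  seg 3: a=0 b=-1571/614 c=-861/1228 d=897/2456
  seg 4: a=-5 b=-301/307 c=915/614 d=-305/1842
S(5/2) = -3097/9824

Δ: Δ0=1/2, Δ1=3, Δ2=-1, Δ3=-5/2, Δ4=2
row 1: diag=6, rhs=15; c'=1/6, d'=5/2
row 2: denom=4−1·1/6=23/6; d'=(-24−1·5/2)/(23/6)=-159/23
row 3: denom=6−1·6/23=132/23; d'=(-9−1·-159/23)/(132/23)=-4/11
row 4: denom=10−2·23/66=307/33; d'=(27−2·-4/11)/(307/33)=915/307
back: M4=915/307
back: M3=-4/11−23/66·915/307=-861/614
back: M2=-159/23−6/23·-861/614=-2010/307
back: M1=5/2−1/6·-2010/307=2205/614
M: M0=0, M1=2205/614, M2=-2010/307, M3=-861/614, M4=915/307, M5=0
seg 0: a=-3, c=M0/2=0, d=(M1−M0)/(6·2)=735/2456, b=Δ0−h0·(2M0+M1)/6=-214/307
seg 1: a=-2, c=M1/2=2205/1228, d=(M2−M1)/(6·1)=-2075/1228, b=Δ1−h1·(2M1+M2)/6=1777/614
seg 2: a=1, c=M2/2=-1005/307, d=(M3−M2)/(6·1)=1053/1228, b=Δ2−h2·(2M2+M3)/6=1739/1228
seg 3: a=0, c=M3/2=-861/1228, d=(M4−M3)/(6·2)=897/2456, b=Δ3−h3·(2M3+M4)/6=-1571/614
seg 4: a=-5, c=M4/2=915/614, d=(M5−M4)/(6·3)=-305/1842, b=Δ4−h4·(2M4+M5)/6=-301/307
t_q=5/2 → seg 1, τ=1/2; S=-2+1777/614·τ+2205/1228·τ²+-2075/1228·τ³=-3097/9824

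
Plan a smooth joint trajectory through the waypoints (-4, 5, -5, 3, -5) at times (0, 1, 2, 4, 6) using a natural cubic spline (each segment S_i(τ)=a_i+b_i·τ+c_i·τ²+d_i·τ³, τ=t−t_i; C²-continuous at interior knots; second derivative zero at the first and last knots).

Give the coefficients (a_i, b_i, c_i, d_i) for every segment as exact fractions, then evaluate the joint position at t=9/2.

Δ: Δ0=9, Δ1=-10, Δ2=4, Δ3=-4
row 1: diag=4, rhs=-114; c'=1/4, d'=-57/2
row 2: denom=6−1·1/4=23/4; d'=(84−1·-57/2)/(23/4)=450/23
row 3: denom=8−2·8/23=168/23; d'=(-48−2·450/23)/(168/23)=-167/14
back: M3=-167/14
back: M2=450/23−8/23·-167/14=166/7
back: M1=-57/2−1/4·166/7=-241/7
M: M0=0, M1=-241/7, M2=166/7, M3=-167/14, M4=0
seg 0: a=-4, c=M0/2=0, d=(M1−M0)/(6·1)=-241/42, b=Δ0−h0·(2M0+M1)/6=619/42
seg 1: a=5, c=M1/2=-241/14, d=(M2−M1)/(6·1)=407/42, b=Δ1−h1·(2M1+M2)/6=-52/21
seg 2: a=-5, c=M2/2=83/7, d=(M3−M2)/(6·2)=-499/168, b=Δ2−h2·(2M2+M3)/6=-47/6
seg 3: a=3, c=M3/2=-167/28, d=(M4−M3)/(6·2)=167/168, b=Δ3−h3·(2M3+M4)/6=83/21
t_q=9/2 → seg 3, τ=1/2; S=3+83/21·τ+-167/28·τ²+167/168·τ³=231/64

  seg 0: a=-4 b=619/42 c=0 d=-241/42
  seg 1: a=5 b=-52/21 c=-241/14 d=407/42
  seg 2: a=-5 b=-47/6 c=83/7 d=-499/168
  seg 3: a=3 b=83/21 c=-167/28 d=167/168
S(9/2) = 231/64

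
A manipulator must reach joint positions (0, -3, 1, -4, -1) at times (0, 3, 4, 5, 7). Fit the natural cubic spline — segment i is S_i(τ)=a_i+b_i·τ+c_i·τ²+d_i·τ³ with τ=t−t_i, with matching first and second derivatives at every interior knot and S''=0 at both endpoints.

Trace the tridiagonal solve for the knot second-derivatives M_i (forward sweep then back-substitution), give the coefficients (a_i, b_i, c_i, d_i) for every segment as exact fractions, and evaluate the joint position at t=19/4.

Δ: Δ0=-1, Δ1=4, Δ2=-5, Δ3=3/2
row 1: diag=8, rhs=30; c'=1/8, d'=15/4
row 2: denom=4−1·1/8=31/8; d'=(-54−1·15/4)/(31/8)=-462/31
row 3: denom=6−1·8/31=178/31; d'=(39−1·-462/31)/(178/31)=1671/178
back: M3=1671/178
back: M2=-462/31−8/31·1671/178=-1542/89
back: M1=15/4−1/8·-1542/89=1053/178
M: M0=0, M1=1053/178, M2=-1542/89, M3=1671/178, M4=0
seg 0: a=0, c=M0/2=0, d=(M1−M0)/(6·3)=117/356, b=Δ0−h0·(2M0+M1)/6=-1409/356
seg 1: a=-3, c=M1/2=1053/356, d=(M2−M1)/(6·1)=-1379/356, b=Δ1−h1·(2M1+M2)/6=875/178
seg 2: a=1, c=M2/2=-771/89, d=(M3−M2)/(6·1)=1585/356, b=Δ2−h2·(2M2+M3)/6=-281/356
seg 3: a=-4, c=M3/2=1671/356, d=(M4−M3)/(6·2)=-557/712, b=Δ3−h3·(2M3+M4)/6=-847/178
t_q=19/4 → seg 2, τ=3/4; S=1+-281/356·τ+-771/89·τ²+1585/356·τ³=-58933/22784

  seg 0: a=0 b=-1409/356 c=0 d=117/356
  seg 1: a=-3 b=875/178 c=1053/356 d=-1379/356
  seg 2: a=1 b=-281/356 c=-771/89 d=1585/356
  seg 3: a=-4 b=-847/178 c=1671/356 d=-557/712
S(19/4) = -58933/22784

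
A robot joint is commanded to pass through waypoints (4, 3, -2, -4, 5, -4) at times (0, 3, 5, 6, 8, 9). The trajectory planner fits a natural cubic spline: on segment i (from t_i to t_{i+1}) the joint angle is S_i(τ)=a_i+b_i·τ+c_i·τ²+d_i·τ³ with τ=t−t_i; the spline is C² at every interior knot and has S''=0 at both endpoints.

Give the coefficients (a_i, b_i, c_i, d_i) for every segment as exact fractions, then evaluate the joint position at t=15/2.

  seg 0: a=4 b=995/5196 c=0 d=-101/1732
  seg 1: a=3 b=-3593/2598 c=-909/1732 d=-175/10392
  seg 2: a=-2 b=-4786/1299 c=-271/433 d=3001/1299
  seg 3: a=-4 b=2591/1299 c=2730/433 d=-26251/10392
  seg 4: a=5 b=-8051/2598 c=-15331/1732 d=15331/5196
S(15/2) = 128925/27712

Δ: Δ0=-1/3, Δ1=-5/2, Δ2=-2, Δ3=9/2, Δ4=-9
row 1: diag=10, rhs=-13; c'=1/5, d'=-13/10
row 2: denom=6−2·1/5=28/5; d'=(3−2·-13/10)/(28/5)=1
row 3: denom=6−1·5/28=163/28; d'=(39−1·1)/(163/28)=1064/163
row 4: denom=6−2·56/163=866/163; d'=(-81−2·1064/163)/(866/163)=-15331/866
back: M4=-15331/866
back: M3=1064/163−56/163·-15331/866=5460/433
back: M2=1−5/28·5460/433=-542/433
back: M1=-13/10−1/5·-542/433=-909/866
M: M0=0, M1=-909/866, M2=-542/433, M3=5460/433, M4=-15331/866, M5=0
seg 0: a=4, c=M0/2=0, d=(M1−M0)/(6·3)=-101/1732, b=Δ0−h0·(2M0+M1)/6=995/5196
seg 1: a=3, c=M1/2=-909/1732, d=(M2−M1)/(6·2)=-175/10392, b=Δ1−h1·(2M1+M2)/6=-3593/2598
seg 2: a=-2, c=M2/2=-271/433, d=(M3−M2)/(6·1)=3001/1299, b=Δ2−h2·(2M2+M3)/6=-4786/1299
seg 3: a=-4, c=M3/2=2730/433, d=(M4−M3)/(6·2)=-26251/10392, b=Δ3−h3·(2M3+M4)/6=2591/1299
seg 4: a=5, c=M4/2=-15331/1732, d=(M5−M4)/(6·1)=15331/5196, b=Δ4−h4·(2M4+M5)/6=-8051/2598
t_q=15/2 → seg 3, τ=3/2; S=-4+2591/1299·τ+2730/433·τ²+-26251/10392·τ³=128925/27712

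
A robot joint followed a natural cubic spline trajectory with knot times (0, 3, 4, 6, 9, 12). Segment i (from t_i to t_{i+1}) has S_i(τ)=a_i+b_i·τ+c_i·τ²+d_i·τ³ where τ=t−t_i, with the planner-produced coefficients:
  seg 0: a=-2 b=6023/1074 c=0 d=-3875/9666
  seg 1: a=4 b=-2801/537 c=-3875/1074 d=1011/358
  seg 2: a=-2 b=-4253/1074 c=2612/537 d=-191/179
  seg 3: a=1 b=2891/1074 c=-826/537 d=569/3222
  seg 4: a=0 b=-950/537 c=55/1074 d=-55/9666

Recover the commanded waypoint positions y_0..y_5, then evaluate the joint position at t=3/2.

y_0=-2 y_1=4 y_2=-2 y_3=1 y_4=0 y_5=-5
S(3/2) = 14489/2864

y_0 = S_0(0) = a_0 = -2
y_1 = S_1(0) = a_1 = 4
y_2 = S_2(0) = a_2 = -2
y_3 = S_3(0) = a_3 = 1
y_4 = S_4(0) = a_4 = 0
y_5 = S_4(3) = -5
t_q=3/2 is in segment 0 (τ=3/2); S_0(τ)=14489/2864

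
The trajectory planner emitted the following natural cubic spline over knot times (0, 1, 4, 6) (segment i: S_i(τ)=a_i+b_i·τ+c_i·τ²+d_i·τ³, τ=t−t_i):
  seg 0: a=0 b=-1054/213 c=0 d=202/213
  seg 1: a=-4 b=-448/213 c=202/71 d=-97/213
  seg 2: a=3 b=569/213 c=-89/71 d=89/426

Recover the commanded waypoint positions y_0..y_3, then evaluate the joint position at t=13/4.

y_0 = S_0(0) = a_0 = 0
y_1 = S_1(0) = a_1 = -4
y_2 = S_2(0) = a_2 = 3
y_3 = S_2(2) = 5
t_q=13/4 is in segment 1 (τ=9/4); S_1(τ)=2197/4544

y_0=0 y_1=-4 y_2=3 y_3=5
S(13/4) = 2197/4544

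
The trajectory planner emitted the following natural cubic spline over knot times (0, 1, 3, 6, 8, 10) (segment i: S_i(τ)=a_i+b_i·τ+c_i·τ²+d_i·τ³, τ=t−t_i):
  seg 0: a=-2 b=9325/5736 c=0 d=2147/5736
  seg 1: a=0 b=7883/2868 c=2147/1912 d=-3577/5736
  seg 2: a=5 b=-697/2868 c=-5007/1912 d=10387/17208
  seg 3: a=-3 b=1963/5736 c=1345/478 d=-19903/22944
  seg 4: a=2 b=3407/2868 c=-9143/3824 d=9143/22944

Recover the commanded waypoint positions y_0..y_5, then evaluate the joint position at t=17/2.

y_0 = S_0(0) = a_0 = -2
y_1 = S_1(0) = a_1 = 0
y_2 = S_2(0) = a_2 = 5
y_3 = S_3(0) = a_3 = -3
y_4 = S_4(0) = a_4 = 2
y_5 = S_4(2) = -2
t_q=17/2 is in segment 4 (τ=1/2); S_4(τ)=125185/61184

y_0=-2 y_1=0 y_2=5 y_3=-3 y_4=2 y_5=-2
S(17/2) = 125185/61184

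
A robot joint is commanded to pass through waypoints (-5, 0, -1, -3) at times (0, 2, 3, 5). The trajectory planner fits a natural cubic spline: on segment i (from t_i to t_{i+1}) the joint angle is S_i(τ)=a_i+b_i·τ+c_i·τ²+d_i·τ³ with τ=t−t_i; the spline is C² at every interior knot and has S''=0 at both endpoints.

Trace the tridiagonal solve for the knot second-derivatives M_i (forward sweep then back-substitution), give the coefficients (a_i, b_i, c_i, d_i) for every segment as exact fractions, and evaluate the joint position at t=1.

  seg 0: a=-5 b=37/10 c=0 d=-3/10
  seg 1: a=0 b=1/10 c=-9/5 d=7/10
  seg 2: a=-1 b=-7/5 c=3/10 d=-1/20
S(1) = -8/5

Δ: Δ0=5/2, Δ1=-1, Δ2=-1
row 1: diag=6, rhs=-21; c'=1/6, d'=-7/2
row 2: denom=6−1·1/6=35/6; d'=(0−1·-7/2)/(35/6)=3/5
back: M2=3/5
back: M1=-7/2−1/6·3/5=-18/5
M: M0=0, M1=-18/5, M2=3/5, M3=0
seg 0: a=-5, c=M0/2=0, d=(M1−M0)/(6·2)=-3/10, b=Δ0−h0·(2M0+M1)/6=37/10
seg 1: a=0, c=M1/2=-9/5, d=(M2−M1)/(6·1)=7/10, b=Δ1−h1·(2M1+M2)/6=1/10
seg 2: a=-1, c=M2/2=3/10, d=(M3−M2)/(6·2)=-1/20, b=Δ2−h2·(2M2+M3)/6=-7/5
t_q=1 → seg 0, τ=1; S=-5+37/10·τ+0·τ²+-3/10·τ³=-8/5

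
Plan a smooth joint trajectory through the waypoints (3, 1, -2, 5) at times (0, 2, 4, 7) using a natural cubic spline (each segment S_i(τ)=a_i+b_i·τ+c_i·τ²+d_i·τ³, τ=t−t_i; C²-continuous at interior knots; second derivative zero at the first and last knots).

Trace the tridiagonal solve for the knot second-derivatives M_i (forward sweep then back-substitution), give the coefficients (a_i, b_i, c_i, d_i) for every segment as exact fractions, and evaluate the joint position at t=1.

Δ: Δ0=-1, Δ1=-3/2, Δ2=7/3
row 1: diag=8, rhs=-3; c'=1/4, d'=-3/8
row 2: denom=10−2·1/4=19/2; d'=(23−2·-3/8)/(19/2)=5/2
back: M2=5/2
back: M1=-3/8−1/4·5/2=-1
M: M0=0, M1=-1, M2=5/2, M3=0
seg 0: a=3, c=M0/2=0, d=(M1−M0)/(6·2)=-1/12, b=Δ0−h0·(2M0+M1)/6=-2/3
seg 1: a=1, c=M1/2=-1/2, d=(M2−M1)/(6·2)=7/24, b=Δ1−h1·(2M1+M2)/6=-5/3
seg 2: a=-2, c=M2/2=5/4, d=(M3−M2)/(6·3)=-5/36, b=Δ2−h2·(2M2+M3)/6=-1/6
t_q=1 → seg 0, τ=1; S=3+-2/3·τ+0·τ²+-1/12·τ³=9/4

  seg 0: a=3 b=-2/3 c=0 d=-1/12
  seg 1: a=1 b=-5/3 c=-1/2 d=7/24
  seg 2: a=-2 b=-1/6 c=5/4 d=-5/36
S(1) = 9/4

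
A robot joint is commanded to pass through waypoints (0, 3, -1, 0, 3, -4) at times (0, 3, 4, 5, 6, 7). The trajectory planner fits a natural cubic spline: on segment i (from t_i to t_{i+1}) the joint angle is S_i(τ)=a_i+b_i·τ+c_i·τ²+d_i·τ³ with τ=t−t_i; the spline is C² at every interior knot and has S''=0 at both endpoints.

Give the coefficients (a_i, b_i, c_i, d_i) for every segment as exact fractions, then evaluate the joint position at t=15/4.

Δ: Δ0=1, Δ1=-4, Δ2=1, Δ3=3, Δ4=-7
row 1: diag=8, rhs=-30; c'=1/8, d'=-15/4
row 2: denom=4−1·1/8=31/8; d'=(30−1·-15/4)/(31/8)=270/31
row 3: denom=4−1·8/31=116/31; d'=(12−1·270/31)/(116/31)=51/58
row 4: denom=4−1·31/116=433/116; d'=(-60−1·51/58)/(433/116)=-7062/433
back: M4=-7062/433
back: M3=51/58−31/116·-7062/433=2268/433
back: M2=270/31−8/31·2268/433=3186/433
back: M1=-15/4−1/8·3186/433=-2022/433
M: M0=0, M1=-2022/433, M2=3186/433, M3=2268/433, M4=-7062/433, M5=0
seg 0: a=0, c=M0/2=0, d=(M1−M0)/(6·3)=-337/1299, b=Δ0−h0·(2M0+M1)/6=1444/433
seg 1: a=3, c=M1/2=-1011/433, d=(M2−M1)/(6·1)=868/433, b=Δ1−h1·(2M1+M2)/6=-1589/433
seg 2: a=-1, c=M2/2=1593/433, d=(M3−M2)/(6·1)=-153/433, b=Δ2−h2·(2M2+M3)/6=-1007/433
seg 3: a=0, c=M3/2=1134/433, d=(M4−M3)/(6·1)=-1555/433, b=Δ3−h3·(2M3+M4)/6=1720/433
seg 4: a=3, c=M4/2=-3531/433, d=(M5−M4)/(6·1)=1177/433, b=Δ4−h4·(2M4+M5)/6=-677/433
t_q=15/4 → seg 1, τ=3/4; S=3+-1589/433·τ+-1011/433·τ²+868/433·τ³=-381/1732

  seg 0: a=0 b=1444/433 c=0 d=-337/1299
  seg 1: a=3 b=-1589/433 c=-1011/433 d=868/433
  seg 2: a=-1 b=-1007/433 c=1593/433 d=-153/433
  seg 3: a=0 b=1720/433 c=1134/433 d=-1555/433
  seg 4: a=3 b=-677/433 c=-3531/433 d=1177/433
S(15/4) = -381/1732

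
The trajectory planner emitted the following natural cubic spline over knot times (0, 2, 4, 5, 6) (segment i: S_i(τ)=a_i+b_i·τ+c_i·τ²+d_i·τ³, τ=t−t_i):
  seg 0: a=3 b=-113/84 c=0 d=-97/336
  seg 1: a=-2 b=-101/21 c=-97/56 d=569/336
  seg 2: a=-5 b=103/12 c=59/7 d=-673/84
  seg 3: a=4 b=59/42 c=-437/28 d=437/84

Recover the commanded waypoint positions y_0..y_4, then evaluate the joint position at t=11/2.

y_0 = S_0(0) = a_0 = 3
y_1 = S_1(0) = a_1 = -2
y_2 = S_2(0) = a_2 = -5
y_3 = S_3(0) = a_3 = 4
y_4 = S_3(1) = -5
t_q=11/2 is in segment 3 (τ=1/2); S_3(τ)=325/224

y_0=3 y_1=-2 y_2=-5 y_3=4 y_4=-5
S(11/2) = 325/224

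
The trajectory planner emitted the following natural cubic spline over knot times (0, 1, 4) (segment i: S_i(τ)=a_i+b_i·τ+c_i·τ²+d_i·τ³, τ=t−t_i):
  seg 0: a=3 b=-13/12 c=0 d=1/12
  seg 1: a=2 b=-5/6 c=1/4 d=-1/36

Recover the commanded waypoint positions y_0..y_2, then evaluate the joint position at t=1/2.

y_0 = S_0(0) = a_0 = 3
y_1 = S_1(0) = a_1 = 2
y_2 = S_1(3) = 1
t_q=1/2 is in segment 0 (τ=1/2); S_0(τ)=79/32

y_0=3 y_1=2 y_2=1
S(1/2) = 79/32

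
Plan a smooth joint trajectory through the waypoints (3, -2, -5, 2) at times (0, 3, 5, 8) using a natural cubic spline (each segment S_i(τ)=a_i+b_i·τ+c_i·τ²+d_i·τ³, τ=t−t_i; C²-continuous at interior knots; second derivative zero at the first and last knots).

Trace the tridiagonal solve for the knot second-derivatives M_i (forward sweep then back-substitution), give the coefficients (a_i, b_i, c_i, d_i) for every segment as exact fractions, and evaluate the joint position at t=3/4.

Δ: Δ0=-5/3, Δ1=-3/2, Δ2=7/3
row 1: diag=10, rhs=1; c'=1/5, d'=1/10
row 2: denom=10−2·1/5=48/5; d'=(23−2·1/10)/(48/5)=19/8
back: M2=19/8
back: M1=1/10−1/5·19/8=-3/8
M: M0=0, M1=-3/8, M2=19/8, M3=0
seg 0: a=3, c=M0/2=0, d=(M1−M0)/(6·3)=-1/48, b=Δ0−h0·(2M0+M1)/6=-71/48
seg 1: a=-2, c=M1/2=-3/16, d=(M2−M1)/(6·2)=11/48, b=Δ1−h1·(2M1+M2)/6=-49/24
seg 2: a=-5, c=M2/2=19/16, d=(M3−M2)/(6·3)=-19/144, b=Δ2−h2·(2M2+M3)/6=-1/24
t_q=3/4 → seg 0, τ=3/4; S=3+-71/48·τ+0·τ²+-1/48·τ³=1927/1024

  seg 0: a=3 b=-71/48 c=0 d=-1/48
  seg 1: a=-2 b=-49/24 c=-3/16 d=11/48
  seg 2: a=-5 b=-1/24 c=19/16 d=-19/144
S(3/4) = 1927/1024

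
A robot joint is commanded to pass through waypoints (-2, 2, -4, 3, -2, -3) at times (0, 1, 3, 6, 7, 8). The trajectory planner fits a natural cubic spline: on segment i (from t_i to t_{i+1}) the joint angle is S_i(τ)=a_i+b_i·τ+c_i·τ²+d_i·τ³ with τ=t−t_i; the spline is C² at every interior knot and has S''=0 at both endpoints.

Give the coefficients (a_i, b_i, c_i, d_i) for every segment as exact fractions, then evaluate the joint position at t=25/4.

Δ: Δ0=4, Δ1=-3, Δ2=7/3, Δ3=-5, Δ4=-1
row 1: diag=6, rhs=-42; c'=1/3, d'=-7
row 2: denom=10−2·1/3=28/3; d'=(32−2·-7)/(28/3)=69/14
row 3: denom=8−3·9/28=197/28; d'=(-44−3·69/14)/(197/28)=-1646/197
row 4: denom=4−1·28/197=760/197; d'=(24−1·-1646/197)/(760/197)=3187/380
back: M4=3187/380
back: M3=-1646/197−28/197·3187/380=-907/95
back: M2=69/14−9/28·-907/95=3039/380
back: M1=-7−1/3·3039/380=-3673/380
M: M0=0, M1=-3673/380, M2=3039/380, M3=-907/95, M4=3187/380, M5=0
seg 0: a=-2, c=M0/2=0, d=(M1−M0)/(6·1)=-3673/2280, b=Δ0−h0·(2M0+M1)/6=12793/2280
seg 1: a=2, c=M1/2=-3673/760, d=(M2−M1)/(6·2)=839/570, b=Δ1−h1·(2M1+M2)/6=887/1140
seg 2: a=-4, c=M2/2=3039/760, d=(M3−M2)/(6·3)=-6667/6840, b=Δ2−h2·(2M2+M3)/6=-203/228
seg 3: a=3, c=M3/2=-907/190, d=(M4−M3)/(6·1)=1363/456, b=Δ3−h3·(2M3+M4)/6=-7331/2280
seg 4: a=-2, c=M4/2=3187/760, d=(M5−M4)/(6·1)=-3187/2280, b=Δ4−h4·(2M4+M5)/6=-4327/1140
t_q=25/4 → seg 3, τ=1/4; S=3+-7331/2280·τ+-907/190·τ²+1363/456·τ³=94581/48640

  seg 0: a=-2 b=12793/2280 c=0 d=-3673/2280
  seg 1: a=2 b=887/1140 c=-3673/760 d=839/570
  seg 2: a=-4 b=-203/228 c=3039/760 d=-6667/6840
  seg 3: a=3 b=-7331/2280 c=-907/190 d=1363/456
  seg 4: a=-2 b=-4327/1140 c=3187/760 d=-3187/2280
S(25/4) = 94581/48640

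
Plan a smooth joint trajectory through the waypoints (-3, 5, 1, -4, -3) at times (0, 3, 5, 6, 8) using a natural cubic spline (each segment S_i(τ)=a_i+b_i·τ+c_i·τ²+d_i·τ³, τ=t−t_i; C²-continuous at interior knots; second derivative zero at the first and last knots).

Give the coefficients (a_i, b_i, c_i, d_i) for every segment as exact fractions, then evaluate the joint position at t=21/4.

  seg 0: a=-3 b=3655/978 c=0 d=-349/2934
  seg 1: a=5 b=257/489 c=-349/326 d=-47/489
  seg 2: a=1 b=-2401/489 c=-537/326 d=1523/978
  seg 3: a=-4 b=-3455/978 c=493/163 d=-493/978
S(21/4) = -6387/20864

Δ: Δ0=8/3, Δ1=-2, Δ2=-5, Δ3=1/2
row 1: diag=10, rhs=-28; c'=1/5, d'=-14/5
row 2: denom=6−2·1/5=28/5; d'=(-18−2·-14/5)/(28/5)=-31/14
row 3: denom=6−1·5/28=163/28; d'=(33−1·-31/14)/(163/28)=986/163
back: M3=986/163
back: M2=-31/14−5/28·986/163=-537/163
back: M1=-14/5−1/5·-537/163=-349/163
M: M0=0, M1=-349/163, M2=-537/163, M3=986/163, M4=0
seg 0: a=-3, c=M0/2=0, d=(M1−M0)/(6·3)=-349/2934, b=Δ0−h0·(2M0+M1)/6=3655/978
seg 1: a=5, c=M1/2=-349/326, d=(M2−M1)/(6·2)=-47/489, b=Δ1−h1·(2M1+M2)/6=257/489
seg 2: a=1, c=M2/2=-537/326, d=(M3−M2)/(6·1)=1523/978, b=Δ2−h2·(2M2+M3)/6=-2401/489
seg 3: a=-4, c=M3/2=493/163, d=(M4−M3)/(6·2)=-493/978, b=Δ3−h3·(2M3+M4)/6=-3455/978
t_q=21/4 → seg 2, τ=1/4; S=1+-2401/489·τ+-537/326·τ²+1523/978·τ³=-6387/20864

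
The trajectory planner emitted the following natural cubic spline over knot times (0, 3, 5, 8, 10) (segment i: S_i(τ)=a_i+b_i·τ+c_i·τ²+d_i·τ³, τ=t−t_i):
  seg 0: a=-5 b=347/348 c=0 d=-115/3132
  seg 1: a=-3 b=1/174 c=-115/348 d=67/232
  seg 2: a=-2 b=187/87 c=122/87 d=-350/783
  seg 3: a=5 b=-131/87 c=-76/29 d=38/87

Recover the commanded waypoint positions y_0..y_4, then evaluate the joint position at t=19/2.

y_0=-5 y_1=-3 y_2=-2 y_3=5 y_4=-5
S(19/2) = -195/116

y_0 = S_0(0) = a_0 = -5
y_1 = S_1(0) = a_1 = -3
y_2 = S_2(0) = a_2 = -2
y_3 = S_3(0) = a_3 = 5
y_4 = S_3(2) = -5
t_q=19/2 is in segment 3 (τ=3/2); S_3(τ)=-195/116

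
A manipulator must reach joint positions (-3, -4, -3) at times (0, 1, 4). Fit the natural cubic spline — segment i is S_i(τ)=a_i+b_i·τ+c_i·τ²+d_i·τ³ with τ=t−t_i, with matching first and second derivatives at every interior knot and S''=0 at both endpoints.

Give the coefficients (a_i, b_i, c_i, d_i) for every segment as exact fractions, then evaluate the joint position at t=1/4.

Δ: Δ0=-1, Δ1=1/3
row 1: diag=8, rhs=8; c'=3/8, d'=1
back: M1=1
M: M0=0, M1=1, M2=0
seg 0: a=-3, c=M0/2=0, d=(M1−M0)/(6·1)=1/6, b=Δ0−h0·(2M0+M1)/6=-7/6
seg 1: a=-4, c=M1/2=1/2, d=(M2−M1)/(6·3)=-1/18, b=Δ1−h1·(2M1+M2)/6=-2/3
t_q=1/4 → seg 0, τ=1/4; S=-3+-7/6·τ+0·τ²+1/6·τ³=-421/128

  seg 0: a=-3 b=-7/6 c=0 d=1/6
  seg 1: a=-4 b=-2/3 c=1/2 d=-1/18
S(1/4) = -421/128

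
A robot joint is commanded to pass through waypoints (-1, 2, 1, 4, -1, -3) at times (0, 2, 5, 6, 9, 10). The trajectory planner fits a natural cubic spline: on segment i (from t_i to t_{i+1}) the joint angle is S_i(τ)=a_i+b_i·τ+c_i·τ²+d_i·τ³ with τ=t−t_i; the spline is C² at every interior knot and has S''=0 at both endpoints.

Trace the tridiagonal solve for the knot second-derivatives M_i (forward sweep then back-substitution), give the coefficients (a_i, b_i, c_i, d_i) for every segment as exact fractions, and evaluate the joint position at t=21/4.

  seg 0: a=-1 b=17279/7650 c=0 d=-1451/7650
  seg 1: a=2 b=-133/7650 c=-1451/1275 d=23701/68850
  seg 2: a=1 b=551/225 c=2999/1530 d=-3593/2550
  seg 3: a=4 b=16387/7650 c=-8671/3825 d=22889/68850
  seg 4: a=-1 b=-9499/3825 c=1849/2550 d=-1849/7650
S(21/4) = 55903/32640

Δ: Δ0=3/2, Δ1=-1/3, Δ2=3, Δ3=-5/3, Δ4=-2
row 1: diag=10, rhs=-11; c'=3/10, d'=-11/10
row 2: denom=8−3·3/10=71/10; d'=(20−3·-11/10)/(71/10)=233/71
row 3: denom=8−1·10/71=558/71; d'=(-28−1·233/71)/(558/71)=-2221/558
row 4: denom=8−3·71/186=425/62; d'=(-2−3·-2221/558)/(425/62)=1849/1275
back: M4=1849/1275
back: M3=-2221/558−71/186·1849/1275=-17342/3825
back: M2=233/71−10/71·-17342/3825=2999/765
back: M1=-11/10−3/10·2999/765=-2902/1275
M: M0=0, M1=-2902/1275, M2=2999/765, M3=-17342/3825, M4=1849/1275, M5=0
seg 0: a=-1, c=M0/2=0, d=(M1−M0)/(6·2)=-1451/7650, b=Δ0−h0·(2M0+M1)/6=17279/7650
seg 1: a=2, c=M1/2=-1451/1275, d=(M2−M1)/(6·3)=23701/68850, b=Δ1−h1·(2M1+M2)/6=-133/7650
seg 2: a=1, c=M2/2=2999/1530, d=(M3−M2)/(6·1)=-3593/2550, b=Δ2−h2·(2M2+M3)/6=551/225
seg 3: a=4, c=M3/2=-8671/3825, d=(M4−M3)/(6·3)=22889/68850, b=Δ3−h3·(2M3+M4)/6=16387/7650
seg 4: a=-1, c=M4/2=1849/2550, d=(M5−M4)/(6·1)=-1849/7650, b=Δ4−h4·(2M4+M5)/6=-9499/3825
t_q=21/4 → seg 2, τ=1/4; S=1+551/225·τ+2999/1530·τ²+-3593/2550·τ³=55903/32640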